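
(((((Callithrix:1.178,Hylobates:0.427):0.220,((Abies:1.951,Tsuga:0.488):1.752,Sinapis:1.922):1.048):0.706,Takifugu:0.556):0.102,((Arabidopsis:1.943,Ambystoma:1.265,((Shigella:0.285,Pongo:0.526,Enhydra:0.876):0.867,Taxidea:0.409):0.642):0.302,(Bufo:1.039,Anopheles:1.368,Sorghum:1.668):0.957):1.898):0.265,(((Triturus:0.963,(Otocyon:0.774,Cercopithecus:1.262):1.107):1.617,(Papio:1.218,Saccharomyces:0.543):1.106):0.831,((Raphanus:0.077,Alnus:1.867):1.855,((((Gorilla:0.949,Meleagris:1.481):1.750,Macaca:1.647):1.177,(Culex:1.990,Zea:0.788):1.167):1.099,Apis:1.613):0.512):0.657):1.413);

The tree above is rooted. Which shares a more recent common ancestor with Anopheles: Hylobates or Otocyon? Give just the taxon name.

Hylobates

The MRCA of Anopheles and Hylobates subtends ((((Callithrix,Hylobates),((Abies,Tsuga),Sinapis)),Takifugu),((Arabidopsis,Ambystoma,((Shigella,Pongo,Enhydra),Taxidea)),(Bufo,Anopheles,Sorghum))) (15 taxa).
The MRCA of Anopheles and Otocyon is the root, subtending the entire tree (28 taxa).
The first is nested inside the second, so Anopheles shares a more recent common ancestor with Hylobates.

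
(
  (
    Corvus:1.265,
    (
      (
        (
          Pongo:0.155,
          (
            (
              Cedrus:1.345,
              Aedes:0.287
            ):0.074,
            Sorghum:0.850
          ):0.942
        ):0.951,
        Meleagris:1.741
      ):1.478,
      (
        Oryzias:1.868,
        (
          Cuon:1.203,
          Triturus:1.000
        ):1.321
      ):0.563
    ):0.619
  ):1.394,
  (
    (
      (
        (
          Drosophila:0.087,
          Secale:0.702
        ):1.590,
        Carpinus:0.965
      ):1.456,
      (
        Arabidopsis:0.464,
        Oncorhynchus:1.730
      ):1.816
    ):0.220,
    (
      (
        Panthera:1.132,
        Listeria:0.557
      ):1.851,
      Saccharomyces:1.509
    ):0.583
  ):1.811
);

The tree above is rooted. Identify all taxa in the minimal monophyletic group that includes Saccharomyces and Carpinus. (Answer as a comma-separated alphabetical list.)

Arabidopsis, Carpinus, Drosophila, Listeria, Oncorhynchus, Panthera, Saccharomyces, Secale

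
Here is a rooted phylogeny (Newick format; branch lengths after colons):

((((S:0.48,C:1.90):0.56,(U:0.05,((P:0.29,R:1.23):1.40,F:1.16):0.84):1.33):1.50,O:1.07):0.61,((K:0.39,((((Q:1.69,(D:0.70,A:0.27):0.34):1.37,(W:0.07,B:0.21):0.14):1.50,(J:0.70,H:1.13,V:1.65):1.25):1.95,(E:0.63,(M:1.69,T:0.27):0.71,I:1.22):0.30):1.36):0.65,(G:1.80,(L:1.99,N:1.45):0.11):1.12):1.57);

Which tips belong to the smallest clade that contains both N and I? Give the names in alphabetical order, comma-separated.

A, B, D, E, G, H, I, J, K, L, M, N, Q, T, V, W

Tracing N: it sits inside (L,N).
Tracing I: it sits inside (E,(M,T),I).
The smallest clade enclosing both is ((K,((((Q,(D,A)),(W,B)),(J,H,V)),(E,(M,T),I))),(G,(L,N))); the answer is its 16 terminal taxa in alphabetical order.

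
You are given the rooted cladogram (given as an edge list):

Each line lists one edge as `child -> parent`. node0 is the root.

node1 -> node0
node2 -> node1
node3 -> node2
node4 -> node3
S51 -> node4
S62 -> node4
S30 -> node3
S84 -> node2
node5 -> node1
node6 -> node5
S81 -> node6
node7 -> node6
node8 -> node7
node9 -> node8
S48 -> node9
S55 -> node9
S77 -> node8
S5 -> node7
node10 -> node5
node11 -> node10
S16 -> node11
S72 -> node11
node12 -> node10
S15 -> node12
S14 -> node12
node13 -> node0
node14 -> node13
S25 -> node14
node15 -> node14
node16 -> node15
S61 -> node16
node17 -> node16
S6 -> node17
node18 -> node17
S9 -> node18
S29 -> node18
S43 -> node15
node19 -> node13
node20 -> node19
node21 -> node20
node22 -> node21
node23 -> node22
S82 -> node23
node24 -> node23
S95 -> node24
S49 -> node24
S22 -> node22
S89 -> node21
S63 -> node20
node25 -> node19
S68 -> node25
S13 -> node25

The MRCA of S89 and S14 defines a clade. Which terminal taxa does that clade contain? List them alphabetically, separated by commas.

Tracing S89: it sits inside (((S82,(S95,S49)),S22),S89).
Tracing S14: it sits inside (S15,S14).
The smallest clade enclosing both is the whole tree (their MRCA is the root), so the answer is all 27 tips in alphabetical order.

S13, S14, S15, S16, S22, S25, S29, S30, S43, S48, S49, S5, S51, S55, S6, S61, S62, S63, S68, S72, S77, S81, S82, S84, S89, S9, S95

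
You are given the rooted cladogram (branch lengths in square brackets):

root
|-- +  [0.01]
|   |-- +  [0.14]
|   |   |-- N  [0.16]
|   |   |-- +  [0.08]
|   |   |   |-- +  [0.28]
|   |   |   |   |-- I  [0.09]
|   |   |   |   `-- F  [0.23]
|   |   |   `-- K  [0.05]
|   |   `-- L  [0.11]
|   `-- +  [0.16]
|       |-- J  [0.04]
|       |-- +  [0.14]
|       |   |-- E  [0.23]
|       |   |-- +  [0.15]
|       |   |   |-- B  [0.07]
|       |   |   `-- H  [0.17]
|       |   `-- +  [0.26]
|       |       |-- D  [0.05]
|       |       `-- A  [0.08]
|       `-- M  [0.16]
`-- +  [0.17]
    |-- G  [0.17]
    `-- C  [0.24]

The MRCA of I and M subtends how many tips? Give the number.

The MRCA of I and M is the node subtending ((N,((I,F),K),L),(J,(E,(B,H),(D,A)),M)).
That clade contains 12 terminal taxa: A, B, D, E, F, H, I, J, K, L, M, N.

12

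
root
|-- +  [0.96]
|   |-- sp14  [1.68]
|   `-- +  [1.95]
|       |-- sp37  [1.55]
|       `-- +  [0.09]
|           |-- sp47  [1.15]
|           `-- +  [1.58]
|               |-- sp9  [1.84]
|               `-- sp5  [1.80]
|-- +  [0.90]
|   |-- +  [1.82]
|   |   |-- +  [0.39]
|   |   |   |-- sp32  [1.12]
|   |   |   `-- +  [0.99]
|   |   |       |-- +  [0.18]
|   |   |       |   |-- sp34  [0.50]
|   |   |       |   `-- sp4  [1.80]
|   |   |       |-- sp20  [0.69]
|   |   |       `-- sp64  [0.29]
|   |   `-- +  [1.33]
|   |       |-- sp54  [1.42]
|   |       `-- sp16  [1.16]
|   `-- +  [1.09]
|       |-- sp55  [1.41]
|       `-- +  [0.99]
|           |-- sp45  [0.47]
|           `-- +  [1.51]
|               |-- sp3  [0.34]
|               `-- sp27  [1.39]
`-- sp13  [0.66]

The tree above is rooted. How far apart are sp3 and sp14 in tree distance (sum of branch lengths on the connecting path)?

7.47

The path runs sp3 → … → MRCA → … → sp14; the MRCA is the root of the tree.
Branch lengths along that path: 0.34 + 1.51 + 0.99 + 1.09 + 0.90 + 0.96 + 1.68 = 7.47.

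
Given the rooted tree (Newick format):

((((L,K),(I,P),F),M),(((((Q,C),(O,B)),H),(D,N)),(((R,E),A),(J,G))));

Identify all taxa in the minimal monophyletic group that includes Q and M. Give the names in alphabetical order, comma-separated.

A, B, C, D, E, F, G, H, I, J, K, L, M, N, O, P, Q, R

Tracing Q: it sits inside (Q,C).
Tracing M: it sits inside (((L,K),(I,P),F),M).
The smallest clade enclosing both is the whole tree (their MRCA is the root), so the answer is all 18 tips in alphabetical order.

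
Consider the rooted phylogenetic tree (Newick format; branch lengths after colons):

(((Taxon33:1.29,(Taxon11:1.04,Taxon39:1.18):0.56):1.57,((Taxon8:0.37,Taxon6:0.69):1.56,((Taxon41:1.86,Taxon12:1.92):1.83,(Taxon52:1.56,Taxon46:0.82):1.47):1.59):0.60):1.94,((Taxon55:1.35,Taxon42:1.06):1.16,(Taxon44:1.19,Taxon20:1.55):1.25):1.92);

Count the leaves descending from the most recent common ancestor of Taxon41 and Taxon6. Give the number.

The MRCA of Taxon41 and Taxon6 is the node subtending ((Taxon8,Taxon6),((Taxon41,Taxon12),(Taxon52,Taxon46))).
That clade contains 6 terminal taxa: Taxon12, Taxon41, Taxon46, Taxon52, Taxon6, Taxon8.

6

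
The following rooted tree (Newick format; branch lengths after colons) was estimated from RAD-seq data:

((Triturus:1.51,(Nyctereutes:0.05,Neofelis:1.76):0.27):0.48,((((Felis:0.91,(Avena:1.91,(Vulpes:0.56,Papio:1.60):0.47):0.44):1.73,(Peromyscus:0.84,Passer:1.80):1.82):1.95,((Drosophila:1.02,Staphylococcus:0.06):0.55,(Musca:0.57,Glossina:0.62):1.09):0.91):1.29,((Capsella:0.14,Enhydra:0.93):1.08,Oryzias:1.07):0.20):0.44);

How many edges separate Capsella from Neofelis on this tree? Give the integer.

7

The MRCA of Capsella and Neofelis is the root of the tree.
From Capsella up to that node: 4 branches. From Neofelis up to the same node: 3 branches. Total: 4 + 3 = 7.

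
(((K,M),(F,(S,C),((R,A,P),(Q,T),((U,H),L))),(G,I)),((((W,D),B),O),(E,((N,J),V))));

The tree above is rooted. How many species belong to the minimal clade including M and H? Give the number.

The MRCA of M and H is the node subtending ((K,M),(F,(S,C),((R,A,P),(Q,T),((U,H),L))),(G,I)).
That clade contains 15 terminal taxa: A, C, F, G, H, I, K, L, M, P, Q, R, S, T, U.

15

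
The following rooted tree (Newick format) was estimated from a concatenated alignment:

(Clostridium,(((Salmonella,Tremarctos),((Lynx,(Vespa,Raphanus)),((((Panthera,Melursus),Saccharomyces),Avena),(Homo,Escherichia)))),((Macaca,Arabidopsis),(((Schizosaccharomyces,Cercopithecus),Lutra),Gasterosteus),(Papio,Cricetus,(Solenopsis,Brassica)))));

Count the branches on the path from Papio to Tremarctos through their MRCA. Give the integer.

6

The MRCA of Papio and Tremarctos is the node subtending (((Salmonella,Tremarctos),((Lynx,(Vespa,Raphanus)),((((Panthera,Melursus),Saccharomyces),Avena),(Homo,Escherichia)))),((Macaca,Arabidopsis),(((Schizosaccharomyces,Cercopithecus),Lutra),Gasterosteus),(Papio,Cricetus,(Solenopsis,Brassica)))).
From Papio up to that node: 3 branches. From Tremarctos up to the same node: 3 branches. Total: 3 + 3 = 6.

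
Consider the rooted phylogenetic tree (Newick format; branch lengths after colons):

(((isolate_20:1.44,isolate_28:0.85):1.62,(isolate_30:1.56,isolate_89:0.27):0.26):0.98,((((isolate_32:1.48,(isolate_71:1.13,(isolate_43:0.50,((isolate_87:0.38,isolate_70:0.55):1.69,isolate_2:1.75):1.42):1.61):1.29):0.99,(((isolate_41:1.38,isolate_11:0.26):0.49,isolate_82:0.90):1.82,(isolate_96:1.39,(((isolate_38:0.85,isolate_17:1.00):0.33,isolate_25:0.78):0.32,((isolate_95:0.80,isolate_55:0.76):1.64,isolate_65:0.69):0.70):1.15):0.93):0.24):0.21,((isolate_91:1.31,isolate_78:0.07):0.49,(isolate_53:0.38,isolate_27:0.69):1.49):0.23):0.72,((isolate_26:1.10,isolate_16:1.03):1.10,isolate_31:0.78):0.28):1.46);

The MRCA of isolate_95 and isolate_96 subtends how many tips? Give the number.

The MRCA of isolate_95 and isolate_96 is the node subtending (isolate_96,(((isolate_38,isolate_17),isolate_25),((isolate_95,isolate_55),isolate_65))).
That clade contains 7 terminal taxa: isolate_17, isolate_25, isolate_38, isolate_55, isolate_65, isolate_95, isolate_96.

7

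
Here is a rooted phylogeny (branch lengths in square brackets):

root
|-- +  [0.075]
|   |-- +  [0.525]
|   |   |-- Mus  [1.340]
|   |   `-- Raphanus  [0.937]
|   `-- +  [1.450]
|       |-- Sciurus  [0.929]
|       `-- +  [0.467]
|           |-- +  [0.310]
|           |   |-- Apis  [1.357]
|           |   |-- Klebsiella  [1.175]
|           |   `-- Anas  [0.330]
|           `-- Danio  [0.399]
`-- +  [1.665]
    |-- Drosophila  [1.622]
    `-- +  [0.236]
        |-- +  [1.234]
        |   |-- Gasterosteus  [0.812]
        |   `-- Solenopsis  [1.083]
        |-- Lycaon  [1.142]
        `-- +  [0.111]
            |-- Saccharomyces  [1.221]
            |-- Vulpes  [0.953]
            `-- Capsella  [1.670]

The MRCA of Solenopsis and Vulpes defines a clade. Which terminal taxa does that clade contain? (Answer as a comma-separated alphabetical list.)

Tracing Solenopsis: it sits inside (Gasterosteus,Solenopsis).
Tracing Vulpes: it sits inside (Saccharomyces,Vulpes,Capsella).
The smallest clade enclosing both is ((Gasterosteus,Solenopsis),Lycaon,(Saccharomyces,Vulpes,Capsella)); the answer is its 6 terminal taxa in alphabetical order.

Capsella, Gasterosteus, Lycaon, Saccharomyces, Solenopsis, Vulpes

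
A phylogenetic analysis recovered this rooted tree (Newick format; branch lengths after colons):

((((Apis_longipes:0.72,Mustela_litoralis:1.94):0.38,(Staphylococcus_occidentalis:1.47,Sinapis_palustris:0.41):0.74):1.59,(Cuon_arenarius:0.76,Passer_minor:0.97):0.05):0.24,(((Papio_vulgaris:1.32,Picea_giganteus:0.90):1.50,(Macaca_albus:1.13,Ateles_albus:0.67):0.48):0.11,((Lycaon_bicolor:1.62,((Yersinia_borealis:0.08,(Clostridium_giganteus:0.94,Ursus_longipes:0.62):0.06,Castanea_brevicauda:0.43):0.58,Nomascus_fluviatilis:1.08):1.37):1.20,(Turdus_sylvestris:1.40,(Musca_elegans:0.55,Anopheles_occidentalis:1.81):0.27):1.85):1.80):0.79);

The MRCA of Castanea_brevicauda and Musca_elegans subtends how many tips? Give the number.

9

The MRCA of Castanea_brevicauda and Musca_elegans is the node subtending ((Lycaon_bicolor,((Yersinia_borealis,(Clostridium_giganteus,Ursus_longipes),Castanea_brevicauda),Nomascus_fluviatilis)),(Turdus_sylvestris,(Musca_elegans,Anopheles_occidentalis))).
That clade contains 9 terminal taxa: Anopheles_occidentalis, Castanea_brevicauda, Clostridium_giganteus, Lycaon_bicolor, Musca_elegans, Nomascus_fluviatilis, Turdus_sylvestris, Ursus_longipes, Yersinia_borealis.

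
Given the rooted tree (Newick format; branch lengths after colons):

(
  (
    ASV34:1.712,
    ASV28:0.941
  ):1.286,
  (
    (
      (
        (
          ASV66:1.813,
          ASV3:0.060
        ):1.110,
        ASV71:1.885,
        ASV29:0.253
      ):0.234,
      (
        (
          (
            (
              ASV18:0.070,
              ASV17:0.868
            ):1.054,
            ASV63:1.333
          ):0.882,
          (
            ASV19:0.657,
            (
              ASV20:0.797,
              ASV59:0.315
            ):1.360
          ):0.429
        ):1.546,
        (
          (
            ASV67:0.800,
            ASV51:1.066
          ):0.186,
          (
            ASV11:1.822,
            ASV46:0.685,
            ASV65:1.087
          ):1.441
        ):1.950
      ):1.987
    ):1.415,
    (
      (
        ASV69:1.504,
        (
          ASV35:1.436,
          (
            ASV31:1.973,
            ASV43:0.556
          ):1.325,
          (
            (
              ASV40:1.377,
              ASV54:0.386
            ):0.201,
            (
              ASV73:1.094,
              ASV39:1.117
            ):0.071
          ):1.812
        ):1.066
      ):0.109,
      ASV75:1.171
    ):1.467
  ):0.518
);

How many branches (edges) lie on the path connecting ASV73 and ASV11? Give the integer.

11

The MRCA of ASV73 and ASV11 is the node subtending ((((ASV66,ASV3),ASV71,ASV29),((((ASV18,ASV17),ASV63),(ASV19,(ASV20,ASV59))),((ASV67,ASV51),(ASV11,ASV46,ASV65)))),((ASV69,(ASV35,(ASV31,ASV43),((ASV40,ASV54),(ASV73,ASV39)))),ASV75)).
From ASV73 up to that node: 6 branches. From ASV11 up to the same node: 5 branches. Total: 6 + 5 = 11.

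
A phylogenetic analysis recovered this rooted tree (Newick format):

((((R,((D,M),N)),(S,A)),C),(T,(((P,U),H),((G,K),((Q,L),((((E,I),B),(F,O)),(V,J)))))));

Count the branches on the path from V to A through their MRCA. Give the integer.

The MRCA of V and A is the root of the tree.
From V up to that node: 7 branches. From A up to the same node: 4 branches. Total: 7 + 4 = 11.

11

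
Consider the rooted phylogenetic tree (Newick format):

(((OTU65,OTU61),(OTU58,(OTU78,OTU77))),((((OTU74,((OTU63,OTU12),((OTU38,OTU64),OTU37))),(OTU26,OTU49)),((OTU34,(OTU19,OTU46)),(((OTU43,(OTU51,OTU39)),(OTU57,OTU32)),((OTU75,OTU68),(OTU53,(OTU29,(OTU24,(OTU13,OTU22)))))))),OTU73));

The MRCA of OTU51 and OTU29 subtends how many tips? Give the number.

12

The MRCA of OTU51 and OTU29 is the node subtending (((OTU43,(OTU51,OTU39)),(OTU57,OTU32)),((OTU75,OTU68),(OTU53,(OTU29,(OTU24,(OTU13,OTU22)))))).
That clade contains 12 terminal taxa: OTU13, OTU22, OTU24, OTU29, OTU32, OTU39, OTU43, OTU51, OTU53, OTU57, OTU68, OTU75.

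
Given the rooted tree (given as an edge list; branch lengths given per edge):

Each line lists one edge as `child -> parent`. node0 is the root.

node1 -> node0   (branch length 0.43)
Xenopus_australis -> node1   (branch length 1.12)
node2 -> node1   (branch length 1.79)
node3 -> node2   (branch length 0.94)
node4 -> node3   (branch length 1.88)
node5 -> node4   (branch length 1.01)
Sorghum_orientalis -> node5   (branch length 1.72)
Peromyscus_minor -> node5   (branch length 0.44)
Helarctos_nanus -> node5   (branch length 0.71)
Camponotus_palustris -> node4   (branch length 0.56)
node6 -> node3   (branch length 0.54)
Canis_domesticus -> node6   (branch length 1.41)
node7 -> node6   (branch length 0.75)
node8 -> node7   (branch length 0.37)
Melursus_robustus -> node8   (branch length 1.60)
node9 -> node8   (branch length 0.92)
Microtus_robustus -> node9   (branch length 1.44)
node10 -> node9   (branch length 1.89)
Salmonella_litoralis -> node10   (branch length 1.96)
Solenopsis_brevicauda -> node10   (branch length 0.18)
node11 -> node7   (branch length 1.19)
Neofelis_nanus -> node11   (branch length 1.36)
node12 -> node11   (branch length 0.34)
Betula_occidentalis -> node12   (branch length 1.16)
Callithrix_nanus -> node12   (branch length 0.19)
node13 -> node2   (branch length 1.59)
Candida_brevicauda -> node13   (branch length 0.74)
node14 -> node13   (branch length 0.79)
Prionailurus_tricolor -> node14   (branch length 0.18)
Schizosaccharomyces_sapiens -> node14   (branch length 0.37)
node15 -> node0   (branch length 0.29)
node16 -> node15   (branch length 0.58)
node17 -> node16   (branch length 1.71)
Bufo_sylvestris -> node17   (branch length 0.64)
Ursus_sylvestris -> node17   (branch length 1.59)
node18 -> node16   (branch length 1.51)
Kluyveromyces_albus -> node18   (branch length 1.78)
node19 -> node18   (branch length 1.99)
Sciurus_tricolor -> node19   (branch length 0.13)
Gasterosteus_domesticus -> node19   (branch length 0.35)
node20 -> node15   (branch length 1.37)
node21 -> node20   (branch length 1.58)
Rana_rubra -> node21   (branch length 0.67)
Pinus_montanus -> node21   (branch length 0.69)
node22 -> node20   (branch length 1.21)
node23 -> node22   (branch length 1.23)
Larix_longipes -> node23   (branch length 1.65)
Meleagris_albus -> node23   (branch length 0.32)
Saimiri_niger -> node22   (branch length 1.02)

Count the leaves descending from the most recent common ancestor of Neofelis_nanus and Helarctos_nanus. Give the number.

12

The MRCA of Neofelis_nanus and Helarctos_nanus is the node subtending (((Sorghum_orientalis,Peromyscus_minor,Helarctos_nanus),Camponotus_palustris),(Canis_domesticus,((Melursus_robustus,(Microtus_robustus,(Salmonella_litoralis,Solenopsis_brevicauda))),(Neofelis_nanus,(Betula_occidentalis,Callithrix_nanus))))).
That clade contains 12 terminal taxa: Betula_occidentalis, Callithrix_nanus, Camponotus_palustris, Canis_domesticus, Helarctos_nanus, Melursus_robustus, Microtus_robustus, Neofelis_nanus, Peromyscus_minor, Salmonella_litoralis, Solenopsis_brevicauda, Sorghum_orientalis.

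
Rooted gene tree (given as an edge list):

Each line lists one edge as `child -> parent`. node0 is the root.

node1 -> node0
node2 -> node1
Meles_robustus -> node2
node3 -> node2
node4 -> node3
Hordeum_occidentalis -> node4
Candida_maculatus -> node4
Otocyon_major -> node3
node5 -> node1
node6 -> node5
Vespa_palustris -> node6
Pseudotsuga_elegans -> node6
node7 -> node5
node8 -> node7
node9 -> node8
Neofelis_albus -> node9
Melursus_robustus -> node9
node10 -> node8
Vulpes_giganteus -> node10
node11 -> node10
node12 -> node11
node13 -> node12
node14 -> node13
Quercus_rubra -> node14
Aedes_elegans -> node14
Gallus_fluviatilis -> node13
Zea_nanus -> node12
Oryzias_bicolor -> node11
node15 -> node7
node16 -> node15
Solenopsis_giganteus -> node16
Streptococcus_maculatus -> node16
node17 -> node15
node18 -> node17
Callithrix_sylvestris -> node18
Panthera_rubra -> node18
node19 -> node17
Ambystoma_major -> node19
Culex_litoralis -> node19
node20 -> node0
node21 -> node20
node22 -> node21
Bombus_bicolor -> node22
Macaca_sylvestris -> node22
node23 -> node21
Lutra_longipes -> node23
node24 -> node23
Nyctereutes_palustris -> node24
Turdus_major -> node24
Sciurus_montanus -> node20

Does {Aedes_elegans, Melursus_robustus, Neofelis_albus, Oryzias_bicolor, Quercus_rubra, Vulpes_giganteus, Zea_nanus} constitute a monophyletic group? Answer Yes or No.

The MRCA of the listed taxa subtends ((Neofelis_albus,Melursus_robustus),(Vulpes_giganteus,((((Quercus_rubra,Aedes_elegans),Gallus_fluviatilis),Zea_nanus),Oryzias_bicolor))).
That clade also contains Gallus_fluviatilis, which is not in the proposed group, so the group is not monophyletic.

No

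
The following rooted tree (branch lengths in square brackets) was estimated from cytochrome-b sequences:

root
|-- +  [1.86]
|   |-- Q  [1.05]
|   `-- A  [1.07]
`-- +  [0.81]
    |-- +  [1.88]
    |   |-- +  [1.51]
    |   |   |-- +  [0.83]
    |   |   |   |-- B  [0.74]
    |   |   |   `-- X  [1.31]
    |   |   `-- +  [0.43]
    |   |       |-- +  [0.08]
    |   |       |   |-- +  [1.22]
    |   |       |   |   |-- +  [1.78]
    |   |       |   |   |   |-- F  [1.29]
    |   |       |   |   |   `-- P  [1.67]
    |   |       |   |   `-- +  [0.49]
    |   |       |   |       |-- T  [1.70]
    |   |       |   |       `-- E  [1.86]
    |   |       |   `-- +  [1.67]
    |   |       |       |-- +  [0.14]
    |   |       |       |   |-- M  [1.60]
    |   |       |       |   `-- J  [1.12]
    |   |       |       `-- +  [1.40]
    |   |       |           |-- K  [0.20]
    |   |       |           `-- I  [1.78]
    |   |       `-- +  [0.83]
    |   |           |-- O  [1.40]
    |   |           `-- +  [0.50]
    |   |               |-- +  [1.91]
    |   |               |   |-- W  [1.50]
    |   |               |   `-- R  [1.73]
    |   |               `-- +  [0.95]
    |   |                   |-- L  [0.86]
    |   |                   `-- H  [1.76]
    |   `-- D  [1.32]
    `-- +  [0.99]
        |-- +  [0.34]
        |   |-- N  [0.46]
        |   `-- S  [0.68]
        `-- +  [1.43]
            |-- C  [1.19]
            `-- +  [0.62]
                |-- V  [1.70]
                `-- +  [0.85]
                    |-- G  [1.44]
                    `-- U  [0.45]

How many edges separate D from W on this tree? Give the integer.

The MRCA of D and W is the node subtending (((B,X),((((F,P),(T,E)),((M,J),(K,I))),(O,((W,R),(L,H))))),D).
From D up to that node: 1 branch. From W up to the same node: 6 branches. Total: 1 + 6 = 7.

7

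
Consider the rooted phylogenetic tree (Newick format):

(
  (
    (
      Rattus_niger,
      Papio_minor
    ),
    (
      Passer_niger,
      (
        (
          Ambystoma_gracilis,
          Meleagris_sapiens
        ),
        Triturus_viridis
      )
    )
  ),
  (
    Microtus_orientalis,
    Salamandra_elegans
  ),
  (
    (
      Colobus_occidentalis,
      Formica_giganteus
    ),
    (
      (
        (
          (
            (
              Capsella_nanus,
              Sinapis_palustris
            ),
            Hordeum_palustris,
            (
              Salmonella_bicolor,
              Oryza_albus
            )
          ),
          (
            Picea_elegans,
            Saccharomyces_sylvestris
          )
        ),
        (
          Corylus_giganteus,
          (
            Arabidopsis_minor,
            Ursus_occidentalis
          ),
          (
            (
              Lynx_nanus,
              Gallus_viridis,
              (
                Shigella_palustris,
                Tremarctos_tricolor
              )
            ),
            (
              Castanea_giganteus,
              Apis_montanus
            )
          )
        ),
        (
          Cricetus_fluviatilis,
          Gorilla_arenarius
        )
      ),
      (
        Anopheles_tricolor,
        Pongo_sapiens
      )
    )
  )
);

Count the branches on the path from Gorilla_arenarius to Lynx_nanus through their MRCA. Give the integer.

6

The MRCA of Gorilla_arenarius and Lynx_nanus is the node subtending ((((Capsella_nanus,Sinapis_palustris),Hordeum_palustris,(Salmonella_bicolor,Oryza_albus)),(Picea_elegans,Saccharomyces_sylvestris)),(Corylus_giganteus,(Arabidopsis_minor,Ursus_occidentalis),((Lynx_nanus,Gallus_viridis,(Shigella_palustris,Tremarctos_tricolor)),(Castanea_giganteus,Apis_montanus))),(Cricetus_fluviatilis,Gorilla_arenarius)).
From Gorilla_arenarius up to that node: 2 branches. From Lynx_nanus up to the same node: 4 branches. Total: 2 + 4 = 6.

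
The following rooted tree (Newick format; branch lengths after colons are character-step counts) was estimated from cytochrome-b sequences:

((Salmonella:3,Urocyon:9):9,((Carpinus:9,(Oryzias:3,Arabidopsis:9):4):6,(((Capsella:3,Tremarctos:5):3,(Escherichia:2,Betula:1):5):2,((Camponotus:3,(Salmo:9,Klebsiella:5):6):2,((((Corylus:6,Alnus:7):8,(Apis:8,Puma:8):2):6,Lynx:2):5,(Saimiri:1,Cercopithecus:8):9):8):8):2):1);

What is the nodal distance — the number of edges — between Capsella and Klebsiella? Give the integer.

The MRCA of Capsella and Klebsiella is the node subtending (((Capsella,Tremarctos),(Escherichia,Betula)),((Camponotus,(Salmo,Klebsiella)),((((Corylus,Alnus),(Apis,Puma)),Lynx),(Saimiri,Cercopithecus)))).
From Capsella up to that node: 3 branches. From Klebsiella up to the same node: 4 branches. Total: 3 + 4 = 7.

7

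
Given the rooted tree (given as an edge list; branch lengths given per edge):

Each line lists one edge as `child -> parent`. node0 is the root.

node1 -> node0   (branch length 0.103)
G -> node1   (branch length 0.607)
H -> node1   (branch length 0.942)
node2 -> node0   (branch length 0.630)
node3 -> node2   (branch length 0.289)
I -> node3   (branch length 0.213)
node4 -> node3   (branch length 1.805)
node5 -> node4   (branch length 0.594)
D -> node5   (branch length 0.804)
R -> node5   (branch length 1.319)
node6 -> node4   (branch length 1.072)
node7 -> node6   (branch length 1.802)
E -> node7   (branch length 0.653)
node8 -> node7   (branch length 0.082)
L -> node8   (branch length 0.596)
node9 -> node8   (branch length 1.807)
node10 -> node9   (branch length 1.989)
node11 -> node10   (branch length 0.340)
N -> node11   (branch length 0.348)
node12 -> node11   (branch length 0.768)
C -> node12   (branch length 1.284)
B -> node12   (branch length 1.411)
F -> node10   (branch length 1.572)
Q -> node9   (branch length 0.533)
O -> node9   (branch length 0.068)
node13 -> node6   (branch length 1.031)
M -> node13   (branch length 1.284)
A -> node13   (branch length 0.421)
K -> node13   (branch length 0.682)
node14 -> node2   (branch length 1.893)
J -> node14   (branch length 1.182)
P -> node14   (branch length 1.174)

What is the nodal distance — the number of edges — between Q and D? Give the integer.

The MRCA of Q and D is the node subtending ((D,R),((E,(L,(((N,(C,B)),F),Q,O))),(M,A,K))).
From Q up to that node: 5 branches. From D up to the same node: 2 branches. Total: 5 + 2 = 7.

7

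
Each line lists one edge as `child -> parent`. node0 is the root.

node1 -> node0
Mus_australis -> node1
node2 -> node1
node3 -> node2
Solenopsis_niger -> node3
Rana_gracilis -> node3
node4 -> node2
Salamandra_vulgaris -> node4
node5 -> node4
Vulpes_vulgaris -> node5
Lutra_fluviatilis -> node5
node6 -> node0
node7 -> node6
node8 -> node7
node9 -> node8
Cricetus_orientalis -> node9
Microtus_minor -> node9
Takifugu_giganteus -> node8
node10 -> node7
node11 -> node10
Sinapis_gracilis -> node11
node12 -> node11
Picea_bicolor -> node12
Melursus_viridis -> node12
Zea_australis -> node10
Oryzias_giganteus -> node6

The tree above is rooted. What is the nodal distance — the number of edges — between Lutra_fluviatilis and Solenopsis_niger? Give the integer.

The MRCA of Lutra_fluviatilis and Solenopsis_niger is the node subtending ((Solenopsis_niger,Rana_gracilis),(Salamandra_vulgaris,(Vulpes_vulgaris,Lutra_fluviatilis))).
From Lutra_fluviatilis up to that node: 3 branches. From Solenopsis_niger up to the same node: 2 branches. Total: 3 + 2 = 5.

5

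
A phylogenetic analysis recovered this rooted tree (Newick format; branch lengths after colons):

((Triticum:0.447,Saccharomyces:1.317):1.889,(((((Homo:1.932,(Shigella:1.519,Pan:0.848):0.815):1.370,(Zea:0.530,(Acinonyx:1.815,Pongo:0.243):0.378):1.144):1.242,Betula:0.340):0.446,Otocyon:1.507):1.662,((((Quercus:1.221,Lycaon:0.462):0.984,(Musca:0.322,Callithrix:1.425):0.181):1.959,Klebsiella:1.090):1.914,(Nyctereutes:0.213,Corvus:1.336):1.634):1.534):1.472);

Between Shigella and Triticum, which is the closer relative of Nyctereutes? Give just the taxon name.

Shigella

The MRCA of Nyctereutes and Shigella subtends (((((Homo,(Shigella,Pan)),(Zea,(Acinonyx,Pongo))),Betula),Otocyon),((((Quercus,Lycaon),(Musca,Callithrix)),Klebsiella),(Nyctereutes,Corvus))) (15 taxa).
The MRCA of Nyctereutes and Triticum is the root, subtending the entire tree (17 taxa).
The first is nested inside the second, so Nyctereutes shares a more recent common ancestor with Shigella.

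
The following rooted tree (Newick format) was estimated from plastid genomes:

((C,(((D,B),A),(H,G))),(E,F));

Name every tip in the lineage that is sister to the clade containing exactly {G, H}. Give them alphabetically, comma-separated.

The clade containing exactly {G, H} attaches to the tree at the node subtending (((D,B),A),(H,G)).
The other lineage descending from that same node — the sister group — is ((D,B),A); its 3 tips in alphabetical order are the answer.

A, B, D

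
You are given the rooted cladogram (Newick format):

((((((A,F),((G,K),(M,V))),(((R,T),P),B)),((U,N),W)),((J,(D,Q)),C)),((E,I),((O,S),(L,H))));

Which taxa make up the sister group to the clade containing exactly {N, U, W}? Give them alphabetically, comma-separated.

A, B, F, G, K, M, P, R, T, V

The clade containing exactly {N, U, W} attaches to the tree at the node subtending ((((A,F),((G,K),(M,V))),(((R,T),P),B)),((U,N),W)).
The other lineage descending from that same node — the sister group — is (((A,F),((G,K),(M,V))),(((R,T),P),B)); its 10 tips in alphabetical order are the answer.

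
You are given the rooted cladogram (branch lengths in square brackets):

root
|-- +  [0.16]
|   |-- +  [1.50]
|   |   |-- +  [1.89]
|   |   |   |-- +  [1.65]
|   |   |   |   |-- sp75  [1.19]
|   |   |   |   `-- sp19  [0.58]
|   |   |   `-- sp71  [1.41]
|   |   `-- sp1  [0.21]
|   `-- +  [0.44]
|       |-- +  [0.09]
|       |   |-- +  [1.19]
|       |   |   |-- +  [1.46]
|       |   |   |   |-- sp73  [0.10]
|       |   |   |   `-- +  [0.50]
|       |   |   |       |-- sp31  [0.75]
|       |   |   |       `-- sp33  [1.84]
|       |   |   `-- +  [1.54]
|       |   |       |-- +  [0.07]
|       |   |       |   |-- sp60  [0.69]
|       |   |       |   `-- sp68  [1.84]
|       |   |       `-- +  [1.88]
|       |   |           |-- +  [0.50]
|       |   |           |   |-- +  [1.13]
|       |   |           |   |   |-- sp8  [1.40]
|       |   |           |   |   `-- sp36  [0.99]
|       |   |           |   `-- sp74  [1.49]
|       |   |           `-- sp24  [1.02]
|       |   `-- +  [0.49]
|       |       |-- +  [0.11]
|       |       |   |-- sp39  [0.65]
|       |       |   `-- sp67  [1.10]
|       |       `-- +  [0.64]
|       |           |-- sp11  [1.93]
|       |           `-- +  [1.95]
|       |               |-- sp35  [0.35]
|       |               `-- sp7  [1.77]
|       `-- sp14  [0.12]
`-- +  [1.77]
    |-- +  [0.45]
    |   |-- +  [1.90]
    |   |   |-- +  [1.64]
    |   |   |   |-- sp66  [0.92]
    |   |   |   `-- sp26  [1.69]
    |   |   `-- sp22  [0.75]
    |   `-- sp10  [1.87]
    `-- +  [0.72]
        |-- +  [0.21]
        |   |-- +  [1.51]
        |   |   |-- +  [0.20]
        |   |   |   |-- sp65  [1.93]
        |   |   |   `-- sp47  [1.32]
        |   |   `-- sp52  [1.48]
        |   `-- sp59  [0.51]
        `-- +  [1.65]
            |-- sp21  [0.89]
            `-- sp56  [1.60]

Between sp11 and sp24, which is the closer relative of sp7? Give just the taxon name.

The MRCA of sp7 and sp11 subtends (sp11,(sp35,sp7)) (3 taxa).
The MRCA of sp7 and sp24 subtends (((sp73,(sp31,sp33)),((sp60,sp68),(((sp8,sp36),sp74),sp24))),((sp39,sp67),(sp11,(sp35,sp7)))) (14 taxa).
The first is nested inside the second, so sp7 shares a more recent common ancestor with sp11.

sp11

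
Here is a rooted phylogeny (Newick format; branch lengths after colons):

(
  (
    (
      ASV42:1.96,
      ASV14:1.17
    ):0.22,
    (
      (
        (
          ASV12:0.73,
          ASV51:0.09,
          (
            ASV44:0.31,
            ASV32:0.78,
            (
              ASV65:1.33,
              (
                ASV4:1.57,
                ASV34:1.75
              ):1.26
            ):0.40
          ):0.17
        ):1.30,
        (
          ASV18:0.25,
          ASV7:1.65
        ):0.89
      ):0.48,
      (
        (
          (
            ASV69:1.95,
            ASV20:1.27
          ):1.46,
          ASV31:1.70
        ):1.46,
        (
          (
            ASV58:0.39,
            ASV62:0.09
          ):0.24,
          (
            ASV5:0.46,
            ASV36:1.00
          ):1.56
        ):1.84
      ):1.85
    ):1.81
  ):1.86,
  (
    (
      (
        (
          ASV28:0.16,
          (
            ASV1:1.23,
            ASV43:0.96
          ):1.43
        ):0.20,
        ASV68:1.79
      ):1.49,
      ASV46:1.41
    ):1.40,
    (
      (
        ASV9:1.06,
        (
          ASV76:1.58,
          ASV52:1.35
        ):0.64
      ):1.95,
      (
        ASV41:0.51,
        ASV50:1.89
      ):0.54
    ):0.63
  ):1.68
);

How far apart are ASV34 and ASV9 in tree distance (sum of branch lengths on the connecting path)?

14.35

The path runs ASV34 → … → MRCA → … → ASV9; the MRCA is the root of the tree.
Branch lengths along that path: 1.75 + 1.26 + 0.40 + 0.17 + 1.30 + 0.48 + 1.81 + 1.86 + 1.68 + 0.63 + 1.95 + 1.06 = 14.35.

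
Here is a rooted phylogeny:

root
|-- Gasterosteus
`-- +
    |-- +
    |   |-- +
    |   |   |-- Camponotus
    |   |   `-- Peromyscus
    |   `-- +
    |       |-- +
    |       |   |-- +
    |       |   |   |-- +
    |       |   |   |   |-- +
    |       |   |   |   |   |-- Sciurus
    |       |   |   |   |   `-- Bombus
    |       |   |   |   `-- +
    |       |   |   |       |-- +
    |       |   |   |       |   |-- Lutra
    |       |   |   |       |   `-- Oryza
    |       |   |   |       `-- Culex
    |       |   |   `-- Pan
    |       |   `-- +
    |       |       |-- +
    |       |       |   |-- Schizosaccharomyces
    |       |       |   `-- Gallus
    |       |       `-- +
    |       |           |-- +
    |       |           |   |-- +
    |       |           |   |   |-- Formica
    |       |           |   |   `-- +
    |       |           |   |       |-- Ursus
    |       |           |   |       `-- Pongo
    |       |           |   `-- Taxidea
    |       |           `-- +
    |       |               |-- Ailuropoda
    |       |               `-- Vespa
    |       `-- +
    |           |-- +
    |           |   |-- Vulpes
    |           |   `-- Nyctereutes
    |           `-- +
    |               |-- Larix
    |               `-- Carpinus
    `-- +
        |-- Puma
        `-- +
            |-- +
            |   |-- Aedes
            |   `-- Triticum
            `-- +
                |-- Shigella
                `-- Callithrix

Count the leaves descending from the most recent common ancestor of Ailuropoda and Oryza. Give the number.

The MRCA of Ailuropoda and Oryza is the node subtending ((((Sciurus,Bombus),((Lutra,Oryza),Culex)),Pan),((Schizosaccharomyces,Gallus),(((Formica,(Ursus,Pongo)),Taxidea),(Ailuropoda,Vespa)))).
That clade contains 14 terminal taxa: Ailuropoda, Bombus, Culex, Formica, Gallus, Lutra, Oryza, Pan, Pongo, Schizosaccharomyces, Sciurus, Taxidea, Ursus, Vespa.

14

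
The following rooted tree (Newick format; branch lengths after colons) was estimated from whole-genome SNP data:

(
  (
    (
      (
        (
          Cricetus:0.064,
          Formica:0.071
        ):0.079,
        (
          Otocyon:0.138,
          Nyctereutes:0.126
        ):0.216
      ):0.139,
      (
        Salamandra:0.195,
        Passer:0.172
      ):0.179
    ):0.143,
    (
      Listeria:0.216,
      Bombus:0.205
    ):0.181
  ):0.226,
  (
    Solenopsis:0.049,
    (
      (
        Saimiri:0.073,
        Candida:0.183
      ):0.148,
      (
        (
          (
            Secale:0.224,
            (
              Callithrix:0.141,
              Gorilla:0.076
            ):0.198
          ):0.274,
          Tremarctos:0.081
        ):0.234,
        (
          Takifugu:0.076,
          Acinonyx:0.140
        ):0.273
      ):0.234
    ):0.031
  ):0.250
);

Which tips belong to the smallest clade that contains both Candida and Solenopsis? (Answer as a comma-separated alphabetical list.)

Tracing Candida: it sits inside (Saimiri,Candida).
Tracing Solenopsis: it sits inside (Solenopsis,((Saimiri,Candida),(((Secale,(Callithrix,Gorilla)),Tremarctos),(Takifugu,Acinonyx)))).
The smallest clade enclosing both is (Solenopsis,((Saimiri,Candida),(((Secale,(Callithrix,Gorilla)),Tremarctos),(Takifugu,Acinonyx)))); the answer is its 9 terminal taxa in alphabetical order.

Acinonyx, Callithrix, Candida, Gorilla, Saimiri, Secale, Solenopsis, Takifugu, Tremarctos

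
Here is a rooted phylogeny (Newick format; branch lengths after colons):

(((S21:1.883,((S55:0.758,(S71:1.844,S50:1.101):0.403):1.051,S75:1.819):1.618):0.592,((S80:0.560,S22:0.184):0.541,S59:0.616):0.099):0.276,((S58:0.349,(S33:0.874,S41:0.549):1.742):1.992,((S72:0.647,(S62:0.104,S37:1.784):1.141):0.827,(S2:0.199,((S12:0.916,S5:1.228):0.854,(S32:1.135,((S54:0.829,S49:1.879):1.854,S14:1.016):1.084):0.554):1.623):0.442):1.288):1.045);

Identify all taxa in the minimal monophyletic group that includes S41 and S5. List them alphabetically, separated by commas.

S12, S14, S2, S32, S33, S37, S41, S49, S5, S54, S58, S62, S72

Tracing S41: it sits inside (S33,S41).
Tracing S5: it sits inside (S12,S5).
The smallest clade enclosing both is ((S58,(S33,S41)),((S72,(S62,S37)),(S2,((S12,S5),(S32,((S54,S49),S14)))))); the answer is its 13 terminal taxa in alphabetical order.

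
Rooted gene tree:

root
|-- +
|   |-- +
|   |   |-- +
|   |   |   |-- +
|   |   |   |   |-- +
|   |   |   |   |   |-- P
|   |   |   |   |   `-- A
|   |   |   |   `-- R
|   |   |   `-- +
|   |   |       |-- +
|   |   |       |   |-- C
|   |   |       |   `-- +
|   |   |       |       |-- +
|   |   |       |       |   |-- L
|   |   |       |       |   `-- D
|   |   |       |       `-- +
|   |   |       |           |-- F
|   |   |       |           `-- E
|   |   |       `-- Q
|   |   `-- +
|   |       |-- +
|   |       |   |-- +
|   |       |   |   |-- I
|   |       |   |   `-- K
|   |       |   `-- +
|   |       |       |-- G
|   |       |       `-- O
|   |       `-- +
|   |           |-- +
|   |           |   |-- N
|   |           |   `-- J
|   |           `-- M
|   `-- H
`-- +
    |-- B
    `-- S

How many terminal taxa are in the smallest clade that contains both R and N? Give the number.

The MRCA of R and N is the node subtending ((((P,A),R),((C,((L,D),(F,E))),Q)),(((I,K),(G,O)),((N,J),M))).
That clade contains 16 terminal taxa: A, C, D, E, F, G, I, J, K, L, M, N, O, P, Q, R.

16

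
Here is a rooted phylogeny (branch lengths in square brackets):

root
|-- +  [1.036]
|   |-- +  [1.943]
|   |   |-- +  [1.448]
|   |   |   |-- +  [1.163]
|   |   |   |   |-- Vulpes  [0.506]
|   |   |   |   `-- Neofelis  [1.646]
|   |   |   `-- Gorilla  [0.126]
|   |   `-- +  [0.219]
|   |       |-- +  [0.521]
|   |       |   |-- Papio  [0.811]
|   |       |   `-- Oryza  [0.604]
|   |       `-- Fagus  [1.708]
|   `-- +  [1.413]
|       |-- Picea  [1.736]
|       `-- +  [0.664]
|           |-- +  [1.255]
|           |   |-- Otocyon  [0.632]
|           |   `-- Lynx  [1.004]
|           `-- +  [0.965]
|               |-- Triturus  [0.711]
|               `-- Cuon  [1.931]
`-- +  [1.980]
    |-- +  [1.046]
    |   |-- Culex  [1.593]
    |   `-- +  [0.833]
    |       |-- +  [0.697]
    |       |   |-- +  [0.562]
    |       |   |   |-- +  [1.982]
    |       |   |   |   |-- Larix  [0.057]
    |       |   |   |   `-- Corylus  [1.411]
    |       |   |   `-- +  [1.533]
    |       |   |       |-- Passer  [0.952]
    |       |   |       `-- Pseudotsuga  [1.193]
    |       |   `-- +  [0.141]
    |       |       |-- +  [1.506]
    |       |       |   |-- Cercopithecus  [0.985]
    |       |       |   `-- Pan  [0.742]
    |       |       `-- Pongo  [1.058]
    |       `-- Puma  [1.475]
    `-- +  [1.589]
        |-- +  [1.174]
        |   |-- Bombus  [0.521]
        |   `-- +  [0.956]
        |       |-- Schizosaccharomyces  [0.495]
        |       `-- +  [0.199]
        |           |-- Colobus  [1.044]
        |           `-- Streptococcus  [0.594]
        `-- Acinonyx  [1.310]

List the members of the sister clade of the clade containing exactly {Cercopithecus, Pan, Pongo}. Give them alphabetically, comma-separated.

The clade containing exactly {Cercopithecus, Pan, Pongo} attaches to the tree at the node subtending (((Larix,Corylus),(Passer,Pseudotsuga)),((Cercopithecus,Pan),Pongo)).
The other lineage descending from that same node — the sister group — is ((Larix,Corylus),(Passer,Pseudotsuga)); its 4 tips in alphabetical order are the answer.

Corylus, Larix, Passer, Pseudotsuga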